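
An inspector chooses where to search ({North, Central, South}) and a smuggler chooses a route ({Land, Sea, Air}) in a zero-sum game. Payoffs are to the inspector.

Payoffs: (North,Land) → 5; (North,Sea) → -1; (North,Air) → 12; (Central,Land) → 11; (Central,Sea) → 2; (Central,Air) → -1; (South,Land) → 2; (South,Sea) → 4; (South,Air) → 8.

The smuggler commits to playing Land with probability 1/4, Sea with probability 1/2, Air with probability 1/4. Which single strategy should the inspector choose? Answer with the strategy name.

Expected payoff of North: (1/4)·5 + (1/2)·(-1) + (1/4)·12 = 15/4.
Expected payoff of Central: (1/4)·11 + (1/2)·2 + (1/4)·(-1) = 7/2.
Expected payoff of South: (1/4)·2 + (1/2)·4 + (1/4)·8 = 9/2.
The largest is 9/2, so the inspector's best response is South.

South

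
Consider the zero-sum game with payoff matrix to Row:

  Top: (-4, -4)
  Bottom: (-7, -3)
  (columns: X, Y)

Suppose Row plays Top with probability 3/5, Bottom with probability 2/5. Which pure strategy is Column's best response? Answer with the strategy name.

X

If Column plays X, Row's expected payoff is (3/5)·(-4) + (2/5)·(-7) = -26/5.
If Column plays Y, Row's expected payoff is (3/5)·(-4) + (2/5)·(-3) = -18/5.
Column minimizes Row's payoff; the smallest is -26/5, so the best response is X.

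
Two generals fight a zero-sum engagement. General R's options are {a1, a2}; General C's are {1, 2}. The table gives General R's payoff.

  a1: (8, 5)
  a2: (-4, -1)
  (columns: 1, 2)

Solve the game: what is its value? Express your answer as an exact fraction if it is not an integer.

Row minima: a1 → 5, a2 → -4; maximin = 5.
Column maxima: 1 → 8, 2 → 5; minimax = 5.
Since maximin = minimax = 5, there is a saddle point and the value is 5.

5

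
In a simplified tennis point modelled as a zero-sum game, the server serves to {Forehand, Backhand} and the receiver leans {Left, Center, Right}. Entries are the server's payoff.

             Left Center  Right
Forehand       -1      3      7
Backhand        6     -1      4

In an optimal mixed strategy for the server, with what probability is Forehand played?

7/11

Row minima: Forehand → -1, Backhand → -1; maximin = -1.
Column maxima: Left → 6, Center → 3, Right → 7; minimax = 3.
-1 ≠ 3, so there is no saddle point; optimal play is mixed.
Right is strictly dominated by Center (it gives the server strictly more in every row), so the receiver never plays it.
On the remaining 2×2 (Forehand, Backhand vs Left, Center):
Let the server play Forehand with probability p. Expected payoff against Left: (-1)p + 6(1−p) = −7p + 6; against Center: 3p + (-1)(1−p) = 4p − 1.
Setting these equal: −7p + 6 = 4p − 1 ⇒ −11p = -7 ⇒ p = 7/11, and the value is (-7)·(7/11) + 6 = 17/11.
For the receiver: with q = P(Left), equating Forehand's and Backhand's payoffs gives −4q + 3 = 7q − 1 ⇒ q = 4/11.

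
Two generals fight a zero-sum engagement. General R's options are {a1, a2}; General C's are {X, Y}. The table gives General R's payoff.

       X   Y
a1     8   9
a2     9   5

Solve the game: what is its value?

41/5

Row minima: a1 → 8, a2 → 5; maximin = 8.
Column maxima: X → 9, Y → 9; minimax = 9.
8 ≠ 9, so there is no saddle point; optimal play is mixed.
Let General R play a1 with probability p. Expected payoff against X: 8p + 9(1−p) = −p + 9; against Y: 9p + 5(1−p) = 4p + 5.
Setting these equal: −p + 9 = 4p + 5 ⇒ −5p = -4 ⇒ p = 4/5, and the value is (-1)·(4/5) + 9 = 41/5.
For General C: with q = P(X), equating a1's and a2's payoffs gives −q + 9 = 4q + 5 ⇒ q = 4/5.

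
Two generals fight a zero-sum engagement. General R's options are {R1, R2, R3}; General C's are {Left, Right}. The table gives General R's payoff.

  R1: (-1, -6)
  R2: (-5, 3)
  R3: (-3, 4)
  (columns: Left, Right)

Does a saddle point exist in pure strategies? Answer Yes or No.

No

Row minima: R1 → -6, R2 → -5, R3 → -3; maximin = -3.
Column maxima: Left → -1, Right → 4; minimax = -1.
-3 ≠ -1, so no pure-strategy equilibrium exists.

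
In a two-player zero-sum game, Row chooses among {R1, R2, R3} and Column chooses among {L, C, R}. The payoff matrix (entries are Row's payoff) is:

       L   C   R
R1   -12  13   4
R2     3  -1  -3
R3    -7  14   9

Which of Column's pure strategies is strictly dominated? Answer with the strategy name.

R holds Row's payoff strictly below C in every row: 4 < 13, -3 < -1, 9 < 14.
So C is strictly dominated for Column.

C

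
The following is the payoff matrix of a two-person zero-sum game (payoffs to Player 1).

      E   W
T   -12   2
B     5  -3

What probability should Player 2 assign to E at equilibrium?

Row minima: T → -12, B → -3; maximin = -3.
Column maxima: E → 5, W → 2; minimax = 2.
-3 ≠ 2, so there is no saddle point; optimal play is mixed.
Let Player 1 play T with probability p. Expected payoff against E: (-12)p + 5(1−p) = −17p + 5; against W: 2p + (-3)(1−p) = 5p − 3.
Setting these equal: −17p + 5 = 5p − 3 ⇒ −22p = -8 ⇒ p = 4/11, and the value is (-17)·(4/11) + 5 = -13/11.
For Player 2: with q = P(E), equating T's and B's payoffs gives −14q + 2 = 8q − 3 ⇒ q = 5/22.

5/22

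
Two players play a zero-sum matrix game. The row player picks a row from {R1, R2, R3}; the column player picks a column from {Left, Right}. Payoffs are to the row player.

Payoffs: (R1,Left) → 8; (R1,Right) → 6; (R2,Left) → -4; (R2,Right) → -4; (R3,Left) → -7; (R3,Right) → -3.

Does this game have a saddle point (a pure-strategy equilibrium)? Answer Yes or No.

Row minima: R1 → 6, R2 → -4, R3 → -7; maximin = 6.
Column maxima: Left → 8, Right → 6; minimax = 6.
maximin = minimax = 6, so a saddle point exists.

Yes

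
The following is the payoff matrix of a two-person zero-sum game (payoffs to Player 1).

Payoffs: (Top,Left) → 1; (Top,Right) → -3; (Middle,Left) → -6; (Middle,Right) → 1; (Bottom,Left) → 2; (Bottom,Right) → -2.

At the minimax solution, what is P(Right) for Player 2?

8/11

Row minima: Top → -3, Middle → -6, Bottom → -2; maximin = -2.
Column maxima: Left → 2, Right → 1; minimax = 1.
-2 ≠ 1, so there is no saddle point; optimal play is mixed.
Top is strictly dominated by Bottom, so Player 1 never plays it.
On the remaining 2×2 (Middle, Bottom vs Left, Right):
Let Player 1 play Middle with probability p. Expected payoff against Left: (-6)p + 2(1−p) = −8p + 2; against Right: 1p + (-2)(1−p) = 3p − 2.
Setting these equal: −8p + 2 = 3p − 2 ⇒ −11p = -4 ⇒ p = 4/11, and the value is (-8)·(4/11) + 2 = -10/11.
For Player 2: with q = P(Left), equating Middle's and Bottom's payoffs gives −7q + 1 = 4q − 2 ⇒ q = 3/11.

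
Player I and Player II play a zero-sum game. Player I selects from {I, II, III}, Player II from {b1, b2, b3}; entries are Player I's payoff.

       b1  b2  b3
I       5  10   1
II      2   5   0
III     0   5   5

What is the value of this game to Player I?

25/9

Row minima: I → 1, II → 0, III → 0; maximin = 1.
Column maxima: b1 → 5, b2 → 10, b3 → 5; minimax = 5.
1 ≠ 5, so there is no saddle point; optimal play is mixed.
II is strictly dominated by I, so Player I never plays it.
b2 is strictly dominated by b1 (it gives Player I strictly more in every row), so Player II never plays it.
On the remaining 2×2 (I, III vs b1, b3):
Let Player I play I with probability p. Expected payoff against b1: 5p + 0(1−p) = 5p; against b3: 1p + 5(1−p) = −4p + 5.
Setting these equal: 5p = −4p + 5 ⇒ 9p = 5 ⇒ p = 5/9, and the value is (5)·(5/9) = 25/9.
For Player II: with q = P(b1), equating I's and III's payoffs gives 4q + 1 = −5q + 5 ⇒ q = 4/9.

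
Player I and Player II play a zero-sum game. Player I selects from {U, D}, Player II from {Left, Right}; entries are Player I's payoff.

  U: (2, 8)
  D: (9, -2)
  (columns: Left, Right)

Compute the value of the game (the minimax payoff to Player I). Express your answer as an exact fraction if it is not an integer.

76/17

Row minima: U → 2, D → -2; maximin = 2.
Column maxima: Left → 9, Right → 8; minimax = 8.
2 ≠ 8, so there is no saddle point; optimal play is mixed.
Let Player I play U with probability p. Expected payoff against Left: 2p + 9(1−p) = −7p + 9; against Right: 8p + (-2)(1−p) = 10p − 2.
Setting these equal: −7p + 9 = 10p − 2 ⇒ −17p = -11 ⇒ p = 11/17, and the value is (-7)·(11/17) + 9 = 76/17.
For Player II: with q = P(Left), equating U's and D's payoffs gives −6q + 8 = 11q − 2 ⇒ q = 10/17.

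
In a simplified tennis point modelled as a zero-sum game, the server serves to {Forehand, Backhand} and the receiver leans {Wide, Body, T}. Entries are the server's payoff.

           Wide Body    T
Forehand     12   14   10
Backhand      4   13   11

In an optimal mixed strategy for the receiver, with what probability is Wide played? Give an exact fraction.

Row minima: Forehand → 10, Backhand → 4; maximin = 10.
Column maxima: Wide → 12, Body → 14, T → 11; minimax = 11.
10 ≠ 11, so there is no saddle point; optimal play is mixed.
Body is strictly dominated by Wide (it gives the server strictly more in every row), so the receiver never plays it.
On the remaining 2×2 (Forehand, Backhand vs Wide, T):
Let the server play Forehand with probability p. Expected payoff against Wide: 12p + 4(1−p) = 8p + 4; against T: 10p + 11(1−p) = −p + 11.
Setting these equal: 8p + 4 = −p + 11 ⇒ 9p = 7 ⇒ p = 7/9, and the value is (8)·(7/9) + 4 = 92/9.
For the receiver: with q = P(Wide), equating Forehand's and Backhand's payoffs gives 2q + 10 = −7q + 11 ⇒ q = 1/9.

1/9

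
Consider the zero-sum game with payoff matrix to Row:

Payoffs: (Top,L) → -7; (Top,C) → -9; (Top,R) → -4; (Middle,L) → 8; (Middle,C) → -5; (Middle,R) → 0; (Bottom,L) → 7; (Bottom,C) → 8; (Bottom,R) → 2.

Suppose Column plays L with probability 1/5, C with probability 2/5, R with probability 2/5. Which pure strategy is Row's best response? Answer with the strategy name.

Expected payoff of Top: (1/5)·(-7) + (2/5)·(-9) + (2/5)·(-4) = -33/5.
Expected payoff of Middle: (1/5)·8 + (2/5)·(-5) + (2/5)·0 = -2/5.
Expected payoff of Bottom: (1/5)·7 + (2/5)·8 + (2/5)·2 = 27/5.
The largest is 27/5, so Row's best response is Bottom.

Bottom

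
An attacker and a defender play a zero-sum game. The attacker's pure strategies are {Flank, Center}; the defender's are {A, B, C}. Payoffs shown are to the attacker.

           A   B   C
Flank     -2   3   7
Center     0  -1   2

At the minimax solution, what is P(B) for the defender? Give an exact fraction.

Row minima: Flank → -2, Center → -1; maximin = -1.
Column maxima: A → 0, B → 3, C → 7; minimax = 0.
-1 ≠ 0, so there is no saddle point; optimal play is mixed.
C is strictly dominated by A (it gives the attacker strictly more in every row), so the defender never plays it.
On the remaining 2×2 (Flank, Center vs A, B):
Let the attacker play Flank with probability p. Expected payoff against A: (-2)p + 0(1−p) = −2p; against B: 3p + (-1)(1−p) = 4p − 1.
Setting these equal: −2p = 4p − 1 ⇒ −6p = -1 ⇒ p = 1/6, and the value is (-2)·(1/6) = -1/3.
For the defender: with q = P(A), equating Flank's and Center's payoffs gives −5q + 3 = q − 1 ⇒ q = 2/3.

1/3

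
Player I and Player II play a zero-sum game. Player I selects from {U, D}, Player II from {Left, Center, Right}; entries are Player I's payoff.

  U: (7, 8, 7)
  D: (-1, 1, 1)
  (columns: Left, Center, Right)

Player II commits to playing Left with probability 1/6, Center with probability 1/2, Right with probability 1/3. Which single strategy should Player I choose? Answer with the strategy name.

U

Expected payoff of U: (1/6)·7 + (1/2)·8 + (1/3)·7 = 15/2.
Expected payoff of D: (1/6)·(-1) + (1/2)·1 + (1/3)·1 = 2/3.
The largest is 15/2, so Player I's best response is U.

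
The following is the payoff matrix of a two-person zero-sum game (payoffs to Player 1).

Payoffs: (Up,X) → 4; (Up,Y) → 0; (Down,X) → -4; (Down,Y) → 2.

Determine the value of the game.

Row minima: Up → 0, Down → -4; maximin = 0.
Column maxima: X → 4, Y → 2; minimax = 2.
0 ≠ 2, so there is no saddle point; optimal play is mixed.
Let Player 1 play Up with probability p. Expected payoff against X: 4p + (-4)(1−p) = 8p − 4; against Y: 0p + 2(1−p) = −2p + 2.
Setting these equal: 8p − 4 = −2p + 2 ⇒ 10p = 6 ⇒ p = 3/5, and the value is (8)·(3/5) − 4 = 4/5.
For Player 2: with q = P(X), equating Up's and Down's payoffs gives 4q = −6q + 2 ⇒ q = 1/5.

4/5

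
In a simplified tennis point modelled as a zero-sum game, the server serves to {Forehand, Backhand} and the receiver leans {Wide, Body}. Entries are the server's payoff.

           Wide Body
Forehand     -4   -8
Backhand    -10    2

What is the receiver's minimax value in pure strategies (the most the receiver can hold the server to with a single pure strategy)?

Column maxima: Wide → -4, Body → 2.
The smallest of these is -4.

-4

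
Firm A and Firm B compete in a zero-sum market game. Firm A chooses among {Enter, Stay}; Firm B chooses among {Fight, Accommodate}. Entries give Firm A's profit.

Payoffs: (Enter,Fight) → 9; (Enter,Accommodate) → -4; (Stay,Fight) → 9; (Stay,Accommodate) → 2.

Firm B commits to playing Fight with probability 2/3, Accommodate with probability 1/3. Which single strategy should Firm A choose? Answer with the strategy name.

Expected payoff of Enter: (2/3)·9 + (1/3)·(-4) = 14/3.
Expected payoff of Stay: (2/3)·9 + (1/3)·2 = 20/3.
The largest is 20/3, so Firm A's best response is Stay.

Stay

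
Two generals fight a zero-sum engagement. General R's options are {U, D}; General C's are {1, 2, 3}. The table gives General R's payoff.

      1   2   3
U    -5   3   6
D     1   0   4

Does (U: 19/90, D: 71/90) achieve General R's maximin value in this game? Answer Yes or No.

No

Against 1 this mix gives (19/90)·(-5) + (71/90)·1 = -4/15.
Against 2 this mix gives (19/90)·3 + (71/90)·0 = 19/30.
Against 3 this mix gives (19/90)·6 + (71/90)·4 = 199/45.
General C will play 1, holding General R to -4/15. Shifting weight toward the row that does better against 1 would raise this floor (the equalizing mix achieves 1/3 against both 1 and 2), so the proposed strategy is not optimal.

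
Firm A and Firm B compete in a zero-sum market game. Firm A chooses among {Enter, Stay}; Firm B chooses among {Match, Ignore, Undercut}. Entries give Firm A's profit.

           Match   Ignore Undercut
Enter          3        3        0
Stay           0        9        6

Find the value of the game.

Row minima: Enter → 0, Stay → 0; maximin = 0.
Column maxima: Match → 3, Ignore → 9, Undercut → 6; minimax = 3.
0 ≠ 3, so there is no saddle point; optimal play is mixed.
Ignore is strictly dominated by Undercut (it gives Firm A strictly more in every row), so Firm B never plays it.
On the remaining 2×2 (Enter, Stay vs Match, Undercut):
Let Firm A play Enter with probability p. Expected payoff against Match: 3p + 0(1−p) = 3p; against Undercut: 0p + 6(1−p) = −6p + 6.
Setting these equal: 3p = −6p + 6 ⇒ 9p = 6 ⇒ p = 2/3, and the value is (3)·(2/3) = 2.
For Firm B: with q = P(Match), equating Enter's and Stay's payoffs gives 3q = −6q + 6 ⇒ q = 2/3.

2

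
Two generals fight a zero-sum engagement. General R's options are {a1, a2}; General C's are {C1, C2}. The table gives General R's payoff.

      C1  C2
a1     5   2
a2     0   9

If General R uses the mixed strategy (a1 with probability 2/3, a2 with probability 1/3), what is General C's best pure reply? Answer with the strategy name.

If General C plays C1, General R's expected payoff is (2/3)·5 + (1/3)·0 = 10/3.
If General C plays C2, General R's expected payoff is (2/3)·2 + (1/3)·9 = 13/3.
General C minimizes General R's payoff; the smallest is 10/3, so the best response is C1.

C1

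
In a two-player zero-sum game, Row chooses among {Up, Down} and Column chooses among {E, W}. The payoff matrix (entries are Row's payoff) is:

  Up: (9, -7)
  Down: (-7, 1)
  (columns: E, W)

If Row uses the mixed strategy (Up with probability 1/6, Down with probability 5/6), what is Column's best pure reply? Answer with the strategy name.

E

If Column plays E, Row's expected payoff is (1/6)·9 + (5/6)·(-7) = -13/3.
If Column plays W, Row's expected payoff is (1/6)·(-7) + (5/6)·1 = -1/3.
Column minimizes Row's payoff; the smallest is -13/3, so the best response is E.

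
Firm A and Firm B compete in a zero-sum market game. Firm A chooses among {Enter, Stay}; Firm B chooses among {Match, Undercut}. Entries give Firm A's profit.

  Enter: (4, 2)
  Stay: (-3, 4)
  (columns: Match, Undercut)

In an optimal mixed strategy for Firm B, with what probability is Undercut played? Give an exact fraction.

Row minima: Enter → 2, Stay → -3; maximin = 2.
Column maxima: Match → 4, Undercut → 4; minimax = 4.
2 ≠ 4, so there is no saddle point; optimal play is mixed.
Let Firm A play Enter with probability p. Expected payoff against Match: 4p + (-3)(1−p) = 7p − 3; against Undercut: 2p + 4(1−p) = −2p + 4.
Setting these equal: 7p − 3 = −2p + 4 ⇒ 9p = 7 ⇒ p = 7/9, and the value is (7)·(7/9) − 3 = 22/9.
For Firm B: with q = P(Match), equating Enter's and Stay's payoffs gives 2q + 2 = −7q + 4 ⇒ q = 2/9.

7/9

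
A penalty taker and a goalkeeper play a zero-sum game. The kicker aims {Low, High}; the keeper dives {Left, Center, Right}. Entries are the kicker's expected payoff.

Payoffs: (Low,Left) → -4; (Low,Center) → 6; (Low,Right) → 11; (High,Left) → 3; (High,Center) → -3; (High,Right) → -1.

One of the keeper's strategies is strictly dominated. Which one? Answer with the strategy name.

Center holds the kicker's payoff strictly below Right in every row: 6 < 11, -3 < -1.
So Right is strictly dominated for the keeper.

Right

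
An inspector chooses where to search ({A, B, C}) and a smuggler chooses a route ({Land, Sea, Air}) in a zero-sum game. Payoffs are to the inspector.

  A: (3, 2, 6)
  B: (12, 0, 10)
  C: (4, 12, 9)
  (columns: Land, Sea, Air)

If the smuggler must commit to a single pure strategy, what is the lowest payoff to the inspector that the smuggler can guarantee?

Column maxima: Land → 12, Sea → 12, Air → 10.
The smallest of these is 10.

10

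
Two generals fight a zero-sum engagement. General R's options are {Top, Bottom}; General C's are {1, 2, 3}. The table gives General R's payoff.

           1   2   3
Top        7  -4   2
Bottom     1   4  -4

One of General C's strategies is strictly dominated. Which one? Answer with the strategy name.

1

3 holds General R's payoff strictly below 1 in every row: 2 < 7, -4 < 1.
So 1 is strictly dominated for General C.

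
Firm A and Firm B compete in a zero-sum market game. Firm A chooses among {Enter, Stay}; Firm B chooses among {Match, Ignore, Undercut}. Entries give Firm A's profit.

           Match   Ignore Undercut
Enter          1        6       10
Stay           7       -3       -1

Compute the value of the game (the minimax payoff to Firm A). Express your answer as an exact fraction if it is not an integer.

3

Row minima: Enter → 1, Stay → -3; maximin = 1.
Column maxima: Match → 7, Ignore → 6, Undercut → 10; minimax = 6.
1 ≠ 6, so there is no saddle point; optimal play is mixed.
Undercut is strictly dominated by Ignore (it gives Firm A strictly more in every row), so Firm B never plays it.
On the remaining 2×2 (Enter, Stay vs Match, Ignore):
Let Firm A play Enter with probability p. Expected payoff against Match: 1p + 7(1−p) = −6p + 7; against Ignore: 6p + (-3)(1−p) = 9p − 3.
Setting these equal: −6p + 7 = 9p − 3 ⇒ −15p = -10 ⇒ p = 2/3, and the value is (-6)·(2/3) + 7 = 3.
For Firm B: with q = P(Match), equating Enter's and Stay's payoffs gives −5q + 6 = 10q − 3 ⇒ q = 3/5.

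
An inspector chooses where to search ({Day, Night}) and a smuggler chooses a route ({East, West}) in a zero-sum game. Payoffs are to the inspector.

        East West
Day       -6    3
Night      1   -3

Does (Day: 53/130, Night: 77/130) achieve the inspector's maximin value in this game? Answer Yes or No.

Against East this mix gives (53/130)·(-6) + (77/130)·1 = -241/130.
Against West this mix gives (53/130)·3 + (77/130)·(-3) = -36/65.
The smuggler will play East, holding the inspector to -241/130. Shifting weight toward the row that does better against East would raise this floor (the equalizing mix achieves -15/13 against both East and West), so the proposed strategy is not optimal.

No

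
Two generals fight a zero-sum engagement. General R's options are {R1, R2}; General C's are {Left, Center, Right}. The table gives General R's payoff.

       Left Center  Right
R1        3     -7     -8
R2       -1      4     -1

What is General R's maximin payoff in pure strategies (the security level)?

Row minima: R1 → -8, R2 → -1.
The best of these is -1.

-1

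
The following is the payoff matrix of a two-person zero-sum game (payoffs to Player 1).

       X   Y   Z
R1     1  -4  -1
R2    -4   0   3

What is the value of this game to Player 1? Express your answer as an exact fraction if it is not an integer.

Row minima: R1 → -4, R2 → -4; maximin = -4.
Column maxima: X → 1, Y → 0, Z → 3; minimax = 0.
-4 ≠ 0, so there is no saddle point; optimal play is mixed.
Z is strictly dominated by Y (it gives Player 1 strictly more in every row), so Player 2 never plays it.
On the remaining 2×2 (R1, R2 vs X, Y):
Let Player 1 play R1 with probability p. Expected payoff against X: 1p + (-4)(1−p) = 5p − 4; against Y: (-4)p + 0(1−p) = −4p.
Setting these equal: 5p − 4 = −4p ⇒ 9p = 4 ⇒ p = 4/9, and the value is (5)·(4/9) − 4 = -16/9.
For Player 2: with q = P(X), equating R1's and R2's payoffs gives 5q − 4 = −4q ⇒ q = 4/9.

-16/9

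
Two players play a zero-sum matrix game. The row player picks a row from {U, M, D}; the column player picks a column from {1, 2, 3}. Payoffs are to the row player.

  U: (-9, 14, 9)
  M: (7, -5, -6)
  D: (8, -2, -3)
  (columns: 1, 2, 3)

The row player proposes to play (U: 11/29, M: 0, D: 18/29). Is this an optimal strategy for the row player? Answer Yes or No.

Yes

Against 1 this mix gives (11/29)·(-9) + (18/29)·8 = 45/29.
Against 2 this mix gives (11/29)·14 + (18/29)·(-2) = 118/29.
Against 3 this mix gives (11/29)·9 + (18/29)·(-3) = 45/29.
All of the column player's active replies (1, 3) yield 45/29, and no column does worse for the row player. The mix makes the column player indifferent and guarantees 45/29, so it is optimal.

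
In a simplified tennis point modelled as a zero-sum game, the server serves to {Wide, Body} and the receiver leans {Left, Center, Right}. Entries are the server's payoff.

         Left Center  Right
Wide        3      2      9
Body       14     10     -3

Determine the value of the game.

Row minima: Wide → 2, Body → -3; maximin = 2.
Column maxima: Left → 14, Center → 10, Right → 9; minimax = 9.
2 ≠ 9, so there is no saddle point; optimal play is mixed.
Left is strictly dominated by Center (it gives the server strictly more in every row), so the receiver never plays it.
On the remaining 2×2 (Wide, Body vs Center, Right):
Let the server play Wide with probability p. Expected payoff against Center: 2p + 10(1−p) = −8p + 10; against Right: 9p + (-3)(1−p) = 12p − 3.
Setting these equal: −8p + 10 = 12p − 3 ⇒ −20p = -13 ⇒ p = 13/20, and the value is (-8)·(13/20) + 10 = 24/5.
For the receiver: with q = P(Center), equating Wide's and Body's payoffs gives −7q + 9 = 13q − 3 ⇒ q = 3/5.

24/5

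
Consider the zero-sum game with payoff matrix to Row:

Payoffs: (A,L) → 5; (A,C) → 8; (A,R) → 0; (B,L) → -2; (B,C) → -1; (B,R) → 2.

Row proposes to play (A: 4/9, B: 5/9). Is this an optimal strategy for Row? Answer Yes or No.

Against L this mix gives (4/9)·5 + (5/9)·(-2) = 10/9.
Against C this mix gives (4/9)·8 + (5/9)·(-1) = 3.
Against R this mix gives (4/9)·0 + (5/9)·2 = 10/9.
All of Column's active replies (L, R) yield 10/9, and no column does worse for Row. The mix makes Column indifferent and guarantees 10/9, so it is optimal.

Yes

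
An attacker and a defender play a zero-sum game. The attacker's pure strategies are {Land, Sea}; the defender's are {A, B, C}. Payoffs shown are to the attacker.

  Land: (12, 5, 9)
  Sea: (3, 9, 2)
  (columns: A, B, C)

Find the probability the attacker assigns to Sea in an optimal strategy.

4/11

Row minima: Land → 5, Sea → 2; maximin = 5.
Column maxima: A → 12, B → 9, C → 9; minimax = 9.
5 ≠ 9, so there is no saddle point; optimal play is mixed.
A is strictly dominated by C (it gives the attacker strictly more in every row), so the defender never plays it.
On the remaining 2×2 (Land, Sea vs B, C):
Let the attacker play Land with probability p. Expected payoff against B: 5p + 9(1−p) = −4p + 9; against C: 9p + 2(1−p) = 7p + 2.
Setting these equal: −4p + 9 = 7p + 2 ⇒ −11p = -7 ⇒ p = 7/11, and the value is (-4)·(7/11) + 9 = 71/11.
For the defender: with q = P(B), equating Land's and Sea's payoffs gives −4q + 9 = 7q + 2 ⇒ q = 7/11.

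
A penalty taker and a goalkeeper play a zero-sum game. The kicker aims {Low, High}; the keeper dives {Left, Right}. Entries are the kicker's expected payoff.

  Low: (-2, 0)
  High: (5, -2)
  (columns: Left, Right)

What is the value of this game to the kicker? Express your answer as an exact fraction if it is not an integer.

Row minima: Low → -2, High → -2; maximin = -2.
Column maxima: Left → 5, Right → 0; minimax = 0.
-2 ≠ 0, so there is no saddle point; optimal play is mixed.
Let the kicker play Low with probability p. Expected payoff against Left: (-2)p + 5(1−p) = −7p + 5; against Right: 0p + (-2)(1−p) = 2p − 2.
Setting these equal: −7p + 5 = 2p − 2 ⇒ −9p = -7 ⇒ p = 7/9, and the value is (-7)·(7/9) + 5 = -4/9.
For the keeper: with q = P(Left), equating Low's and High's payoffs gives −2q = 7q − 2 ⇒ q = 2/9.

-4/9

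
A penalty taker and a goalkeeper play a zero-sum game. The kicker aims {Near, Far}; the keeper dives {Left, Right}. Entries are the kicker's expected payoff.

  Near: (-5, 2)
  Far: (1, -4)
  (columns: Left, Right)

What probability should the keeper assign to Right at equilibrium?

Row minima: Near → -5, Far → -4; maximin = -4.
Column maxima: Left → 1, Right → 2; minimax = 1.
-4 ≠ 1, so there is no saddle point; optimal play is mixed.
Let the kicker play Near with probability p. Expected payoff against Left: (-5)p + 1(1−p) = −6p + 1; against Right: 2p + (-4)(1−p) = 6p − 4.
Setting these equal: −6p + 1 = 6p − 4 ⇒ −12p = -5 ⇒ p = 5/12, and the value is (-6)·(5/12) + 1 = -3/2.
For the keeper: with q = P(Left), equating Near's and Far's payoffs gives −7q + 2 = 5q − 4 ⇒ q = 1/2.

1/2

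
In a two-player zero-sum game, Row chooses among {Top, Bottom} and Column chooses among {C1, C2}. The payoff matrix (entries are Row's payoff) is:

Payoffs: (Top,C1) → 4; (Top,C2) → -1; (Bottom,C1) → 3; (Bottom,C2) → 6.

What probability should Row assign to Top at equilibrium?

Row minima: Top → -1, Bottom → 3; maximin = 3.
Column maxima: C1 → 4, C2 → 6; minimax = 4.
3 ≠ 4, so there is no saddle point; optimal play is mixed.
Let Row play Top with probability p. Expected payoff against C1: 4p + 3(1−p) = p + 3; against C2: (-1)p + 6(1−p) = −7p + 6.
Setting these equal: p + 3 = −7p + 6 ⇒ 8p = 3 ⇒ p = 3/8, and the value is (1)·(3/8) + 3 = 27/8.
For Column: with q = P(C1), equating Top's and Bottom's payoffs gives 5q − 1 = −3q + 6 ⇒ q = 7/8.

3/8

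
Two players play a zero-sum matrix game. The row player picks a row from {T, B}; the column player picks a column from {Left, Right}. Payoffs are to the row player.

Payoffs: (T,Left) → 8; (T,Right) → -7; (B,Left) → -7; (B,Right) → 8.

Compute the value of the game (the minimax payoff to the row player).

1/2

Row minima: T → -7, B → -7; maximin = -7.
Column maxima: Left → 8, Right → 8; minimax = 8.
-7 ≠ 8, so there is no saddle point; optimal play is mixed.
Let the row player play T with probability p. Expected payoff against Left: 8p + (-7)(1−p) = 15p − 7; against Right: (-7)p + 8(1−p) = −15p + 8.
Setting these equal: 15p − 7 = −15p + 8 ⇒ 30p = 15 ⇒ p = 1/2, and the value is (15)·(1/2) − 7 = 1/2.
For the column player: with q = P(Left), equating T's and B's payoffs gives 15q − 7 = −15q + 8 ⇒ q = 1/2.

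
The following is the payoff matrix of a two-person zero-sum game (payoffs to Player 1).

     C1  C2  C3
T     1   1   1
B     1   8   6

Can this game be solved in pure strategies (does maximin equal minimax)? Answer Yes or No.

Yes

Row minima: T → 1, B → 1; maximin = 1.
Column maxima: C1 → 1, C2 → 8, C3 → 6; minimax = 1.
maximin = minimax = 1, so a saddle point exists.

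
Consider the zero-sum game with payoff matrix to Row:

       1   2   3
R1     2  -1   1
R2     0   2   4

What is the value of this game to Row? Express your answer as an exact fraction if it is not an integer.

Row minima: R1 → -1, R2 → 0; maximin = 0.
Column maxima: 1 → 2, 2 → 2, 3 → 4; minimax = 2.
0 ≠ 2, so there is no saddle point; optimal play is mixed.
3 is strictly dominated by 2 (it gives Row strictly more in every row), so Column never plays it.
On the remaining 2×2 (R1, R2 vs 1, 2):
Let Row play R1 with probability p. Expected payoff against 1: 2p + 0(1−p) = 2p; against 2: (-1)p + 2(1−p) = −3p + 2.
Setting these equal: 2p = −3p + 2 ⇒ 5p = 2 ⇒ p = 2/5, and the value is (2)·(2/5) = 4/5.
For Column: with q = P(1), equating R1's and R2's payoffs gives 3q − 1 = −2q + 2 ⇒ q = 3/5.

4/5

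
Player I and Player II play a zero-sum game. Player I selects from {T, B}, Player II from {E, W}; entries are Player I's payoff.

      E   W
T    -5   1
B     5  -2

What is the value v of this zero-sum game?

Row minima: T → -5, B → -2; maximin = -2.
Column maxima: E → 5, W → 1; minimax = 1.
-2 ≠ 1, so there is no saddle point; optimal play is mixed.
Let Player I play T with probability p. Expected payoff against E: (-5)p + 5(1−p) = −10p + 5; against W: 1p + (-2)(1−p) = 3p − 2.
Setting these equal: −10p + 5 = 3p − 2 ⇒ −13p = -7 ⇒ p = 7/13, and the value is (-10)·(7/13) + 5 = -5/13.
For Player II: with q = P(E), equating T's and B's payoffs gives −6q + 1 = 7q − 2 ⇒ q = 3/13.

-5/13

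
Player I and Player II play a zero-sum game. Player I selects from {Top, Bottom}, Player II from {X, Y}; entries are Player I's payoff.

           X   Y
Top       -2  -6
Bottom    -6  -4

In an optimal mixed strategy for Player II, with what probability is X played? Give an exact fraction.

1/3

Row minima: Top → -6, Bottom → -6; maximin = -6.
Column maxima: X → -2, Y → -4; minimax = -4.
-6 ≠ -4, so there is no saddle point; optimal play is mixed.
Let Player I play Top with probability p. Expected payoff against X: (-2)p + (-6)(1−p) = 4p − 6; against Y: (-6)p + (-4)(1−p) = −2p − 4.
Setting these equal: 4p − 6 = −2p − 4 ⇒ 6p = 2 ⇒ p = 1/3, and the value is (4)·(1/3) − 6 = -14/3.
For Player II: with q = P(X), equating Top's and Bottom's payoffs gives 4q − 6 = −2q − 4 ⇒ q = 1/3.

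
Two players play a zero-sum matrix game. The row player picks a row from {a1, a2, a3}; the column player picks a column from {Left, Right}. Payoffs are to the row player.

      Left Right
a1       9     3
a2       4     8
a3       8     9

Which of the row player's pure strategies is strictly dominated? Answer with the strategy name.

a2

a3 gives a strictly higher payoff than a2 against every column: 8 > 4, 9 > 8.
So a2 is strictly dominated and the row player never plays it.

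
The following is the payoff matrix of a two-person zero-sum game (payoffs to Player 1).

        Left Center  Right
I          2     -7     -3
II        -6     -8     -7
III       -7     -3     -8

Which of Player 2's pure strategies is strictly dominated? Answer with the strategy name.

Right holds Player 1's payoff strictly below Left in every row: -3 < 2, -7 < -6, -8 < -7.
So Left is strictly dominated for Player 2.

Left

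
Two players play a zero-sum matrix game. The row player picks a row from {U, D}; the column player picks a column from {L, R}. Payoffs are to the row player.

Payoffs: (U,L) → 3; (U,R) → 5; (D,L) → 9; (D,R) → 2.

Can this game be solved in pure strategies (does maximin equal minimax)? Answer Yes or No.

Row minima: U → 3, D → 2; maximin = 3.
Column maxima: L → 9, R → 5; minimax = 5.
3 ≠ 5, so no pure-strategy equilibrium exists.

No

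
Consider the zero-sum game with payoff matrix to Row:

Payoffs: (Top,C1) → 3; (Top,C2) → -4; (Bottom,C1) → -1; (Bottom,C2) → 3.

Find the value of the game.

Row minima: Top → -4, Bottom → -1; maximin = -1.
Column maxima: C1 → 3, C2 → 3; minimax = 3.
-1 ≠ 3, so there is no saddle point; optimal play is mixed.
Let Row play Top with probability p. Expected payoff against C1: 3p + (-1)(1−p) = 4p − 1; against C2: (-4)p + 3(1−p) = −7p + 3.
Setting these equal: 4p − 1 = −7p + 3 ⇒ 11p = 4 ⇒ p = 4/11, and the value is (4)·(4/11) − 1 = 5/11.
For Column: with q = P(C1), equating Top's and Bottom's payoffs gives 7q − 4 = −4q + 3 ⇒ q = 7/11.

5/11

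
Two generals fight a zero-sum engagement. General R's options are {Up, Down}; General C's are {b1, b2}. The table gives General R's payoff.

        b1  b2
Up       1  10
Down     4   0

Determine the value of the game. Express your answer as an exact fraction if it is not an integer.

40/13

Row minima: Up → 1, Down → 0; maximin = 1.
Column maxima: b1 → 4, b2 → 10; minimax = 4.
1 ≠ 4, so there is no saddle point; optimal play is mixed.
Let General R play Up with probability p. Expected payoff against b1: 1p + 4(1−p) = −3p + 4; against b2: 10p + 0(1−p) = 10p.
Setting these equal: −3p + 4 = 10p ⇒ −13p = -4 ⇒ p = 4/13, and the value is (-3)·(4/13) + 4 = 40/13.
For General C: with q = P(b1), equating Up's and Down's payoffs gives −9q + 10 = 4q ⇒ q = 10/13.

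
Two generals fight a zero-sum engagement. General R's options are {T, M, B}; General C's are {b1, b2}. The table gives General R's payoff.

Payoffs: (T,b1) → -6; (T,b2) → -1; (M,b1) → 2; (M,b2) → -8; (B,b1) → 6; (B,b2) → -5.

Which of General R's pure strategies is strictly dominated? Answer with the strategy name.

M

B gives a strictly higher payoff than M against every column: 6 > 2, -5 > -8.
So M is strictly dominated and General R never plays it.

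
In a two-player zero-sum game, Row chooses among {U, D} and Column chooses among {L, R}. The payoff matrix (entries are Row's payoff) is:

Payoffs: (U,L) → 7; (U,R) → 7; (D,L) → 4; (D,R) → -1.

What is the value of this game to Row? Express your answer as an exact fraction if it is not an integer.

Row minima: U → 7, D → -1; maximin = 7.
Column maxima: L → 7, R → 7; minimax = 7.
Since maximin = minimax = 7, there is a saddle point and the value is 7.

7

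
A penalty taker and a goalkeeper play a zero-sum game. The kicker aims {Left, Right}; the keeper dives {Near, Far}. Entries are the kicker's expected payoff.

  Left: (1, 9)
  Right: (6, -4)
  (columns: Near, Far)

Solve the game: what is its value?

29/9

Row minima: Left → 1, Right → -4; maximin = 1.
Column maxima: Near → 6, Far → 9; minimax = 6.
1 ≠ 6, so there is no saddle point; optimal play is mixed.
Let the kicker play Left with probability p. Expected payoff against Near: 1p + 6(1−p) = −5p + 6; against Far: 9p + (-4)(1−p) = 13p − 4.
Setting these equal: −5p + 6 = 13p − 4 ⇒ −18p = -10 ⇒ p = 5/9, and the value is (-5)·(5/9) + 6 = 29/9.
For the keeper: with q = P(Near), equating Left's and Right's payoffs gives −8q + 9 = 10q − 4 ⇒ q = 13/18.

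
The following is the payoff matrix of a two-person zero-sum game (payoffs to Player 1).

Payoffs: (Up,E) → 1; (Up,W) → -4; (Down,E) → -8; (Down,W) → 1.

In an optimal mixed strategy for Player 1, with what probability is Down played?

5/14

Row minima: Up → -4, Down → -8; maximin = -4.
Column maxima: E → 1, W → 1; minimax = 1.
-4 ≠ 1, so there is no saddle point; optimal play is mixed.
Let Player 1 play Up with probability p. Expected payoff against E: 1p + (-8)(1−p) = 9p − 8; against W: (-4)p + 1(1−p) = −5p + 1.
Setting these equal: 9p − 8 = −5p + 1 ⇒ 14p = 9 ⇒ p = 9/14, and the value is (9)·(9/14) − 8 = -31/14.
For Player 2: with q = P(E), equating Up's and Down's payoffs gives 5q − 4 = −9q + 1 ⇒ q = 5/14.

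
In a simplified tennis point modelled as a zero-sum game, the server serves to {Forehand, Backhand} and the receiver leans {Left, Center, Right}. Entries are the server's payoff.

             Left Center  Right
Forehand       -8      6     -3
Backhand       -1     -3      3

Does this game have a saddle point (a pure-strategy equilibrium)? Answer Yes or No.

Row minima: Forehand → -8, Backhand → -3; maximin = -3.
Column maxima: Left → -1, Center → 6, Right → 3; minimax = -1.
-3 ≠ -1, so no pure-strategy equilibrium exists.

No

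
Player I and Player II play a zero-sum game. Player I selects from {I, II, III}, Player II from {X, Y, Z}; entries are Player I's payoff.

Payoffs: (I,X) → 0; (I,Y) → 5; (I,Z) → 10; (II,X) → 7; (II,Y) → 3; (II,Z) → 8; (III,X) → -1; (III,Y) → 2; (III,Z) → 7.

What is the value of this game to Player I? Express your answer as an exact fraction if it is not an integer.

Row minima: I → 0, II → 3, III → -1; maximin = 3.
Column maxima: X → 7, Y → 5, Z → 10; minimax = 5.
3 ≠ 5, so there is no saddle point; optimal play is mixed.
III is strictly dominated by I, so Player I never plays it.
Z is strictly dominated by X (it gives Player I strictly more in every row), so Player II never plays it.
On the remaining 2×2 (I, II vs X, Y):
Let Player I play I with probability p. Expected payoff against X: 0p + 7(1−p) = −7p + 7; against Y: 5p + 3(1−p) = 2p + 3.
Setting these equal: −7p + 7 = 2p + 3 ⇒ −9p = -4 ⇒ p = 4/9, and the value is (-7)·(4/9) + 7 = 35/9.
For Player II: with q = P(X), equating I's and II's payoffs gives −5q + 5 = 4q + 3 ⇒ q = 2/9.

35/9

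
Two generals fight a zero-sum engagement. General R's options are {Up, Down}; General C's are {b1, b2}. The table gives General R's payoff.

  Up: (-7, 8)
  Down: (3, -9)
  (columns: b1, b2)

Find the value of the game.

Row minima: Up → -7, Down → -9; maximin = -7.
Column maxima: b1 → 3, b2 → 8; minimax = 3.
-7 ≠ 3, so there is no saddle point; optimal play is mixed.
Let General R play Up with probability p. Expected payoff against b1: (-7)p + 3(1−p) = −10p + 3; against b2: 8p + (-9)(1−p) = 17p − 9.
Setting these equal: −10p + 3 = 17p − 9 ⇒ −27p = -12 ⇒ p = 4/9, and the value is (-10)·(4/9) + 3 = -13/9.
For General C: with q = P(b1), equating Up's and Down's payoffs gives −15q + 8 = 12q − 9 ⇒ q = 17/27.

-13/9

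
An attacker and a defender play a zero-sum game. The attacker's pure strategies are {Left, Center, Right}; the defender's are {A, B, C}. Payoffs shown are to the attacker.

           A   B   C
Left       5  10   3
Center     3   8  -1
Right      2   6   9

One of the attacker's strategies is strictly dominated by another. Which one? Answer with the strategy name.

Left gives a strictly higher payoff than Center against every column: 5 > 3, 10 > 8, 3 > -1.
So Center is strictly dominated and the attacker never plays it.

Center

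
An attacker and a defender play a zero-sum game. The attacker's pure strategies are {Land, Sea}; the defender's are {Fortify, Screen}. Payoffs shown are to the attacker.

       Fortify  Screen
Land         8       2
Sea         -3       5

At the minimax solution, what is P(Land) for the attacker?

4/7

Row minima: Land → 2, Sea → -3; maximin = 2.
Column maxima: Fortify → 8, Screen → 5; minimax = 5.
2 ≠ 5, so there is no saddle point; optimal play is mixed.
Let the attacker play Land with probability p. Expected payoff against Fortify: 8p + (-3)(1−p) = 11p − 3; against Screen: 2p + 5(1−p) = −3p + 5.
Setting these equal: 11p − 3 = −3p + 5 ⇒ 14p = 8 ⇒ p = 4/7, and the value is (11)·(4/7) − 3 = 23/7.
For the defender: with q = P(Fortify), equating Land's and Sea's payoffs gives 6q + 2 = −8q + 5 ⇒ q = 3/14.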